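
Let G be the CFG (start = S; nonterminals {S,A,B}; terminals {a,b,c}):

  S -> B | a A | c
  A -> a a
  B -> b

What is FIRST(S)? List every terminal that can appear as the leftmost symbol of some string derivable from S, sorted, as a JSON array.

FIRST sets, iterate to fixpoint:
pass 1:
  A via A→a a: +{a}
  B via B→b: +{b}
  S via S→B: +{b}
  S via S→a A: +{a}
  S via S→c: +{c}
  FIRST(S)={a,b,c}  FIRST(A)={a}  FIRST(B)={b}
pass 2: (no change)
  FIRST(S)={a,b,c}  FIRST(A)={a}  FIRST(B)={b}

FIRST(S) = ["a", "b", "c"]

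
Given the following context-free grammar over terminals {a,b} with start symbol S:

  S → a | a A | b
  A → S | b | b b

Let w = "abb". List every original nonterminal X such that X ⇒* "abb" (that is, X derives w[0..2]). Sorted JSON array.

CNF form of G:
  S -> T0 A | a | b
  A -> T0 A | T1 T1 | a | b
  T0 -> a
  T1 -> b

CYK fill (cells [i..j] with 0 ≤ i ≤ j ≤ 2 only):
  T[0,0] 'a' = {A,S,T0}  orig:{A,S}
  T[1,1] 'b' = {A,S,T1}  orig:{A,S}
  T[2,2] 'b' = {A,S,T1}  orig:{A,S}
  T[0,1] 'ab' = {A,S}
  T[1,2] 'bb' = {A}
  T[0,2] 'abb' = {A,S}

Original NTs in T[0,2] deriving "abb": ["A", "S"]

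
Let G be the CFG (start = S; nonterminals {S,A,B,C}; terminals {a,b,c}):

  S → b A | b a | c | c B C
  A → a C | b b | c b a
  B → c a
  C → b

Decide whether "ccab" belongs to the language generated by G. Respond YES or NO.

CNF form of G:
  S -> T1 A | T1 T0 | T2 X4 | c
  A -> T0 C | T1 T1 | T2 X3
  B -> T2 T0
  C -> b
  T0 -> a
  T1 -> b
  T2 -> c
  X3 -> T1 T0
  X4 -> B C

CYK table (by increasing span):
  T[0,0] 'c' = {S,T2}  orig:{S}
  T[1,1] 'c' = {S,T2}  orig:{S}
  T[2,2] 'a' = {T0}  orig:{}
  T[3,3] 'b' = {C,T1}  orig:{C}
  T[0,1] 'cc' = ∅
  T[1,2] 'ca' = {B}
  T[2,3] 'ab' = {A}
  T[0,2] 'cca' = ∅
  T[1,3] 'cab' = {X4}  orig:{}
  T[0,3] 'ccab' = {S}

S ∈ T[0,3] ⇒ YES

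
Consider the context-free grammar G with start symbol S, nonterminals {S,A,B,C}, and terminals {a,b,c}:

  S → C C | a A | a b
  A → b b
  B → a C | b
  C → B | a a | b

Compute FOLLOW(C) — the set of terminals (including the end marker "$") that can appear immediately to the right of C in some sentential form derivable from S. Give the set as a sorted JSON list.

Compute FIRST by fixpoint:
iter 1:
  A via A→b b: +{b}
  B via B→a C: +{a}
  B via B→b: +{b}
  C via C→B: +{a,b}
  S via S→C C: +{a,b}
  FIRST[S]={a,b}  FIRST[A]={b}  FIRST[B]={a,b}  FIRST[C]={a,b}
iter 2: — fixpoint
  FIRST[S]={a,b}  FIRST[A]={b}  FIRST[B]={a,b}  FIRST[C]={a,b}

FOLLOW sets:
seed FOLLOW(S) with $
iter 1:
  S→C C: FOLLOW(C) ⊇ FIRST(C) = {a,b}; new: +{a,b}
  S→C C: FOLLOW(C) ⊇ FOLLOW(S) ⊇ {$}; new: +{$}
  S→a A: FOLLOW(A) ⊇ FOLLOW(S) ⊇ {$}; new: +{$}
  FOLLOW(S)={$}  FOLLOW(A)={$}  FOLLOW(B)={}  FOLLOW(C)={$,a,b}
iter 2:
  C→B: FOLLOW(B) ⊇ FOLLOW(C) ⊇ {$,a,b}; new: +{$,a,b}
  FOLLOW(S)={$}  FOLLOW(A)={$}  FOLLOW(B)={$,a,b}  FOLLOW(C)={$,a,b}
iter 3: done
  FOLLOW(S)={$}  FOLLOW(A)={$}  FOLLOW(B)={$,a,b}  FOLLOW(C)={$,a,b}

FOLLOW(C) = ["$", "a", "b"]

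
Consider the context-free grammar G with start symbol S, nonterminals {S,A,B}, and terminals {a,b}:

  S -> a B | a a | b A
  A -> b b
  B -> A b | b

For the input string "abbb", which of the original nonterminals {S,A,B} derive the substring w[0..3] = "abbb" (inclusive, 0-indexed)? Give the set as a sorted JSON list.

CNF form of G:
  S -> T0 A | T1 B | T1 T1
  A -> T0 T0
  B -> A T0 | b
  T0 -> b
  T1 -> a

CYK table (by increasing span) — only the sub-triangle for w[0..3]:
  [0..0]={T1}  "a"  orig:{}
  [1..1]={B,T0}  "b"  orig:{B}
  [2..2]={B,T0}  "b"  orig:{B}
  [3..3]={B,T0}  "b"  orig:{B}
  [0..1]={S}  "ab"
  [1..2]={A}  "bb"
  [2..3]={A}  "bb"
  [0..2]=∅  "abb"
  [1..3]={B,S}  "bbb"
  [0..3]={S}  "abbb"

Original NTs in T[0,3] deriving "abbb": ["S"]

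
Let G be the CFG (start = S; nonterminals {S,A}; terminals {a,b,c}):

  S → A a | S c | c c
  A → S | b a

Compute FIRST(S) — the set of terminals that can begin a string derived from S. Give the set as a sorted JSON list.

Compute FIRST by fixpoint:
round 1:
  A via A→b a: +{b}
  S via S→A a: +{b}
  S via S→c c: +{c}
  S: {b,c}  A: {b}
round 2:
  A via A→S: +{c}
  S: {b,c}  A: {b,c}
round 3: (no change)
  S: {b,c}  A: {b,c}

FIRST(S) = ["b", "c"]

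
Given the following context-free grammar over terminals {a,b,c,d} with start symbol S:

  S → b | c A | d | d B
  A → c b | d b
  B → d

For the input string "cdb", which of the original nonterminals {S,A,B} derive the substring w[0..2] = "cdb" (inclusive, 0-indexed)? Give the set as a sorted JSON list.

CNF form of G:
  S -> T0 A | T2 B | b | d
  A -> T0 T1 | T2 T1
  B -> d
  T0 -> c
  T1 -> b
  T2 -> d

CYK fill — only the sub-triangle for w[0..2]:
  [0..0]={T0}  "c"  orig:{}
  [1..1]={B,S,T2}  "d"  orig:{B,S}
  [2..2]={S,T1}  "b"  orig:{S}
  [0..1]=∅  "cd"
  [1..2]={A}  "db"
  [0..2]={S}  "cdb"

Original NTs in T[0,2] deriving "cdb": ["S"]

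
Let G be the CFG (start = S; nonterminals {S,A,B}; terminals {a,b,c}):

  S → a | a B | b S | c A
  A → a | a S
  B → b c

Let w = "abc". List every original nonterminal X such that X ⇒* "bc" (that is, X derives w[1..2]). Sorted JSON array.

Convert to CNF:
  S -> T0 B | T1 S | T2 A | a
  A -> T0 S | a
  B -> T1 T2
  T0 -> a
  T1 -> b
  T2 -> c

Fill CYK table bottom-up — only the sub-triangle for w[1..2]:
  [1..1]={T1}  "b"  orig:{}
  [2..2]={T2}  "c"  orig:{}
  [1..2]={B}  "bc"

Original NTs in T[1,2] deriving "bc": ["B"]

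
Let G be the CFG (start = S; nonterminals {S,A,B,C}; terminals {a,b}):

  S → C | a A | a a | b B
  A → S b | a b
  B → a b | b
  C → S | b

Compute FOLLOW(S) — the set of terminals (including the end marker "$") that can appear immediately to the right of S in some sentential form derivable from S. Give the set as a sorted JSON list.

FIRST sets, iterate to fixpoint:
iter 1:
  A via A→a b: +{a}
  B via B→a b: +{a}
  B via B→b: +{b}
  C via C→b: +{b}
  S via S→C: +{b}
  S via S→a A: +{a}
  FIRST(S)={a,b}  FIRST(A)={a}  FIRST(B)={a,b}  FIRST(C)={b}
iter 2:
  A via A→S b: +{b}
  C via C→S: +{a}
  FIRST(S)={a,b}  FIRST(A)={a,b}  FIRST(B)={a,b}  FIRST(C)={a,b}
iter 3: — fixpoint
  FIRST(S)={a,b}  FIRST(A)={a,b}  FIRST(B)={a,b}  FIRST(C)={a,b}

FOLLOW sets:
initialize: $ ∈ FOLLOW(S)
round 1:
  A→S b: FOLLOW(S) ⊇ FIRST(b) = {b}; new: +{b}
  S→C: FOLLOW(C) ⊇ FOLLOW(S) ⊇ {$,b}; new: +{$,b}
  S→a A: FOLLOW(A) ⊇ FOLLOW(S) ⊇ {$,b}; new: +{$,b}
  S→b B: FOLLOW(B) ⊇ FOLLOW(S) ⊇ {$,b}; new: +{$,b}
  S: {$,b}  A: {$,b}  B: {$,b}  C: {$,b}
round 2: (no change)
  S: {$,b}  A: {$,b}  B: {$,b}  C: {$,b}

FOLLOW(S) = ["$", "b"]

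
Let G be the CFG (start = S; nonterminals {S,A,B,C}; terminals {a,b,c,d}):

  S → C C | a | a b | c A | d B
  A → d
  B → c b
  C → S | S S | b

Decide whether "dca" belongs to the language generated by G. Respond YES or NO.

Convert to CNF:
  S -> C C | T0 A | T2 T1 | T3 B | a
  A -> d
  B -> T0 T1
  C -> C C | S S | T0 A | T2 T1 | T3 B | a | b
  T0 -> c
  T1 -> b
  T2 -> a
  T3 -> d

Fill CYK table bottom-up:
  cell(0,0) d: {A,T3}  orig:{A}
  cell(1,1) c: {T0}  orig:{}
  cell(2,2) a: {C,S,T2}  orig:{C,S}
  cell(0,1) dc: ∅
  cell(1,2) ca: ∅
  cell(0,2) dca: ∅

S ∉ T[0,2] ⇒ NO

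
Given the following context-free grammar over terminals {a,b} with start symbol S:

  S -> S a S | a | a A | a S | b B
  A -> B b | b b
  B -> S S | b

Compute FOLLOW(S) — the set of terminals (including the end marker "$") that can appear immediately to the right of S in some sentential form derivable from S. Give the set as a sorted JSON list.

Compute FIRST by fixpoint:
round 1:
  A via A→b b: +{b}
  B via B→b: +{b}
  S via S→a: +{a}
  S via S→b B: +{b}
  FIRST(S)={a,b}  FIRST(A)={b}  FIRST(B)={b}
round 2:
  B via B→S S: +{a}
  FIRST(S)={a,b}  FIRST(A)={b}  FIRST(B)={a,b}
round 3:
  A via A→B b: +{a}
  FIRST(S)={a,b}  FIRST(A)={a,b}  FIRST(B)={a,b}
round 4: done
  FIRST(S)={a,b}  FIRST(A)={a,b}  FIRST(B)={a,b}

Compute FOLLOW by fixpoint:
FOLLOW(S) := {$}
iter 1:
  A→B b: FOLLOW(B) ⊇ FIRST(b) = {b}; new: +{b}
  B→S S: FOLLOW(S) ⊇ FIRST(S) = {a,b}; new: +{a,b}
  S→a A: FOLLOW(A) ⊇ FOLLOW(S) ⊇ {$,a,b}; new: +{$,a,b}
  S→b B: FOLLOW(B) ⊇ FOLLOW(S) ⊇ {$,a,b}; new: +{$,a}
  FOLLOW[S]={$,a,b}  FOLLOW[A]={$,a,b}  FOLLOW[B]={$,a,b}
iter 2: (no change)
  FOLLOW[S]={$,a,b}  FOLLOW[A]={$,a,b}  FOLLOW[B]={$,a,b}

FOLLOW(S) = ["$", "a", "b"]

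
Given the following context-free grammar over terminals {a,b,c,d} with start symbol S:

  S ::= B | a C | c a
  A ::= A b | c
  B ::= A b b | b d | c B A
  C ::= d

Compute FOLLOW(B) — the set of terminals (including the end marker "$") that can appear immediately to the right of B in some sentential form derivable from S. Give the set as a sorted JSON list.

Compute FIRST by fixpoint:
[1]
  A via A→c: +{c}
  B via B→A b b: +{c}
  B via B→b d: +{b}
  C via C→d: +{d}
  S via S→B: +{b,c}
  S via S→a C: +{a}
  FIRST(S)={a,b,c}  FIRST(A)={c}  FIRST(B)={b,c}  FIRST(C)={d}
[2] done
  FIRST(S)={a,b,c}  FIRST(A)={c}  FIRST(B)={b,c}  FIRST(C)={d}

FOLLOW iteration:
FOLLOW(S) := {$}
iter 1:
  A→A b: FOLLOW(A) ⊇ FIRST(b) = {b}; new: +{b}
  B→c B A: FOLLOW(B) ⊇ FIRST(A) = {c}; new: +{c}
  B→c B A: FOLLOW(A) ⊇ FOLLOW(B) ⊇ {c}; new: +{c}
  S→B: FOLLOW(B) ⊇ FOLLOW(S) ⊇ {$}; new: +{$}
  S→a C: FOLLOW(C) ⊇ FOLLOW(S) ⊇ {$}; new: +{$}
  FOLLOW[S]={$}  FOLLOW[A]={b,c}  FOLLOW[B]={$,c}  FOLLOW[C]={$}
iter 2:
  B→c B A: FOLLOW(A) ⊇ FOLLOW(B) ⊇ {$,c}; new: +{$}
  FOLLOW[S]={$}  FOLLOW[A]={$,b,c}  FOLLOW[B]={$,c}  FOLLOW[C]={$}
iter 3: (no change)
  FOLLOW[S]={$}  FOLLOW[A]={$,b,c}  FOLLOW[B]={$,c}  FOLLOW[C]={$}

FOLLOW(B) = ["$", "c"]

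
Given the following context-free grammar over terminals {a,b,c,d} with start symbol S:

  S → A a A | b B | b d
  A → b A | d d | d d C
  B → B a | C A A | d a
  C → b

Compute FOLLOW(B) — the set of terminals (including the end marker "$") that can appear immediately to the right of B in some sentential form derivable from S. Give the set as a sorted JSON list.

FIRST iteration:
[1]
  A via A→b A: +{b}
  A via A→d d: +{d}
  B via B→d a: +{d}
  C via C→b: +{b}
  S via S→A a A: +{b,d}
  FIRST[S]={b,d}  FIRST[A]={b,d}  FIRST[B]={d}  FIRST[C]={b}
[2]
  B via B→C A A: +{b}
  FIRST[S]={b,d}  FIRST[A]={b,d}  FIRST[B]={b,d}  FIRST[C]={b}
[3] — fixpoint
  FIRST[S]={b,d}  FIRST[A]={b,d}  FIRST[B]={b,d}  FIRST[C]={b}

FOLLOW iteration:
initialize: $ ∈ FOLLOW(S)
iter 1:
  B→B a: FOLLOW(B) ⊇ FIRST(a) = {a}; new: +{a}
  B→C A A: FOLLOW(C) ⊇ FIRST(A) = {b,d}; new: +{b,d}
  B→C A A: FOLLOW(A) ⊇ FIRST(A) = {b,d}; new: +{b,d}
  B→C A A: FOLLOW(A) ⊇ FOLLOW(B) ⊇ {a}; new: +{a}
  S→A a A: FOLLOW(A) ⊇ FOLLOW(S) ⊇ {$}; new: +{$}
  S→b B: FOLLOW(B) ⊇ FOLLOW(S) ⊇ {$}; new: +{$}
  FOLLOW(S)={$}  FOLLOW(A)={$,a,b,d}  FOLLOW(B)={$,a}  FOLLOW(C)={b,d}
iter 2:
  A→d d C: FOLLOW(C) ⊇ FOLLOW(A) ⊇ {$,a,b,d}; new: +{$,a}
  FOLLOW(S)={$}  FOLLOW(A)={$,a,b,d}  FOLLOW(B)={$,a}  FOLLOW(C)={$,a,b,d}
iter 3: (stable)
  FOLLOW(S)={$}  FOLLOW(A)={$,a,b,d}  FOLLOW(B)={$,a}  FOLLOW(C)={$,a,b,d}

FOLLOW(B) = ["$", "a"]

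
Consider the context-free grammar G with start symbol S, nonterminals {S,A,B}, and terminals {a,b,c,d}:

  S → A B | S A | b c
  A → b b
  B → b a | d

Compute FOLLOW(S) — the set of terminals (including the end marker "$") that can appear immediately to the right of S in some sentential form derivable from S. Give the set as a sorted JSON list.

FIRST iteration:
pass 1:
  A via A→b b: +{b}
  B via B→b a: +{b}
  B via B→d: +{d}
  S via S→A B: +{b}
  FIRST[S]={b}  FIRST[A]={b}  FIRST[B]={b,d}
pass 2: (no change)
  FIRST[S]={b}  FIRST[A]={b}  FIRST[B]={b,d}

FOLLOW sets:
seed FOLLOW(S) with $
[1]
  S→A B: FOLLOW(A) ⊇ FIRST(B) = {b,d}; new: +{b,d}
  S→A B: FOLLOW(B) ⊇ FOLLOW(S) ⊇ {$}; new: +{$}
  S→S A: FOLLOW(S) ⊇ FIRST(A) = {b}; new: +{b}
  S→S A: FOLLOW(A) ⊇ FOLLOW(S) ⊇ {$,b}; new: +{$}
  FOLLOW[S]={$,b}  FOLLOW[A]={$,b,d}  FOLLOW[B]={$}
[2]
  S→A B: FOLLOW(B) ⊇ FOLLOW(S) ⊇ {$,b}; new: +{b}
  FOLLOW[S]={$,b}  FOLLOW[A]={$,b,d}  FOLLOW[B]={$,b}
[3] (no change)
  FOLLOW[S]={$,b}  FOLLOW[A]={$,b,d}  FOLLOW[B]={$,b}

FOLLOW(S) = ["$", "b"]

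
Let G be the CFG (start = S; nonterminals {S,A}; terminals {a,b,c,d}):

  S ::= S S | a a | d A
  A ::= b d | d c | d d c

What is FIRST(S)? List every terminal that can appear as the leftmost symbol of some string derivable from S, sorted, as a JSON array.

Compute FIRST by fixpoint:
[1]
  A via A→b d: +{b}
  A via A→d c: +{d}
  S via S→a a: +{a}
  S via S→d A: +{d}
  S: {a,d}  A: {b,d}
[2] (stable)
  S: {a,d}  A: {b,d}

FIRST(S) = ["a", "d"]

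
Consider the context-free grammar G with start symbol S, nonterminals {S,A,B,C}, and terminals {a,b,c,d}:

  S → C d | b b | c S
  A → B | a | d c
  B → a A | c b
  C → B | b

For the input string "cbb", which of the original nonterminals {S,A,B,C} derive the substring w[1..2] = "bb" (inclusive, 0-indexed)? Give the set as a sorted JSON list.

Convert to CNF:
  S -> C T3 | T1 S | T2 T2
  A -> T0 A | T1 T2 | T3 T1 | a
  B -> T0 A | T1 T2
  C -> T0 A | T1 T2 | b
  T0 -> a
  T1 -> c
  T2 -> b
  T3 -> d

CYK fill — only the sub-triangle for w[1..2]:
  [1..1]={C,T2}  "b"  orig:{C}
  [2..2]={C,T2}  "b"  orig:{C}
  [1..2]={S}  "bb"

Original NTs in T[1,2] deriving "bb": ["S"]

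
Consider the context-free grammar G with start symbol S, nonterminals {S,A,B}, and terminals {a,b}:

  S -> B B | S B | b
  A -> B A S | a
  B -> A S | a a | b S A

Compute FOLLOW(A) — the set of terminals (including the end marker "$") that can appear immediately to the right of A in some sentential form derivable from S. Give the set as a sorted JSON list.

Compute FIRST by fixpoint:
round 1:
  A via A→a: +{a}
  B via B→A S: +{a}
  B via B→b S A: +{b}
  S via S→B B: +{a,b}
  S: {a,b}  A: {a}  B: {a,b}
round 2:
  A via A→B A S: +{b}
  S: {a,b}  A: {a,b}  B: {a,b}
round 3: (stable)
  S: {a,b}  A: {a,b}  B: {a,b}

FOLLOW sets:
initialize: $ ∈ FOLLOW(S)
round 1:
  A→B A S: FOLLOW(B) ⊇ FIRST(A) = {a,b}; new: +{a,b}
  A→B A S: FOLLOW(A) ⊇ FIRST(S) = {a,b}; new: +{a,b}
  A→B A S: FOLLOW(S) ⊇ FOLLOW(A) ⊇ {a,b}; new: +{a,b}
  S→B B: FOLLOW(B) ⊇ FOLLOW(S) ⊇ {$,a,b}; new: +{$}
  FOLLOW(S)={$,a,b}  FOLLOW(A)={a,b}  FOLLOW(B)={$,a,b}
round 2:
  B→b S A: FOLLOW(A) ⊇ FOLLOW(B) ⊇ {$,a,b}; new: +{$}
  FOLLOW(S)={$,a,b}  FOLLOW(A)={$,a,b}  FOLLOW(B)={$,a,b}
round 3: (no change)
  FOLLOW(S)={$,a,b}  FOLLOW(A)={$,a,b}  FOLLOW(B)={$,a,b}

FOLLOW(A) = ["$", "a", "b"]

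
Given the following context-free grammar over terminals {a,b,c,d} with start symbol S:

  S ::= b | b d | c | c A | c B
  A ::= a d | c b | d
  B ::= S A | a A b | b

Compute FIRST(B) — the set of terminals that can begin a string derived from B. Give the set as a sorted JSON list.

Compute FIRST by fixpoint:
[1]
  A via A→a d: +{a}
  A via A→c b: +{c}
  A via A→d: +{d}
  B via B→a A b: +{a}
  B via B→b: +{b}
  S via S→b: +{b}
  S via S→c: +{c}
  FIRST[S]={b,c}  FIRST[A]={a,c,d}  FIRST[B]={a,b}
[2]
  B via B→S A: +{c}
  FIRST[S]={b,c}  FIRST[A]={a,c,d}  FIRST[B]={a,b,c}
[3] (no change)
  FIRST[S]={b,c}  FIRST[A]={a,c,d}  FIRST[B]={a,b,c}

FIRST(B) = ["a", "b", "c"]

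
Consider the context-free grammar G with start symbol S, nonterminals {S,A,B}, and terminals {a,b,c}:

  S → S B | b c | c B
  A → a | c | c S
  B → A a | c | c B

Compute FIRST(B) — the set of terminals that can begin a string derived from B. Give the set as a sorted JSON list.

Compute FIRST by fixpoint:
pass 1:
  A via A→a: +{a}
  A via A→c: +{c}
  B via B→A a: +{a,c}
  S via S→b c: +{b}
  S via S→c B: +{c}
  FIRST[S]={b,c}  FIRST[A]={a,c}  FIRST[B]={a,c}
pass 2: (no change)
  FIRST[S]={b,c}  FIRST[A]={a,c}  FIRST[B]={a,c}

FIRST(B) = ["a", "c"]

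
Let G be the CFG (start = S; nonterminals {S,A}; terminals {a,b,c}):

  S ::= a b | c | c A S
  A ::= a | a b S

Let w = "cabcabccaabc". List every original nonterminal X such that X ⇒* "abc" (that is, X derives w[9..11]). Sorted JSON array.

Convert to CNF:
  S -> T0 T1 | T2 X4 | c
  A -> T0 X3 | a
  T0 -> a
  T1 -> b
  T2 -> c
  X3 -> T1 S
  X4 -> A S

CYK table (by increasing span) — only the sub-triangle for w[9..11]:
  T[9,9] 'a' = {A,T0}  orig:{A}
  T[10,10] 'b' = {T1}  orig:{}
  T[11,11] 'c' = {S,T2}  orig:{S}
  T[9,10] 'ab' = {S}
  T[10,11] 'bc' = {X3}  orig:{}
  T[9,11] 'abc' = {A}

Original NTs in T[9,11] deriving "abc": ["A"]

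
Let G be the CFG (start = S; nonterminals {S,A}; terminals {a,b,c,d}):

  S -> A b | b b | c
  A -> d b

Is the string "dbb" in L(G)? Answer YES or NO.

Convert to CNF:
  S -> A T1 | T1 T1 | c
  A -> T0 T1
  T0 -> d
  T1 -> b

Fill CYK table bottom-up:
  cell(0,0) d: {T0}  orig:{}
  cell(1,1) b: {T1}  orig:{}
  cell(2,2) b: {T1}  orig:{}
  cell(0,1) db: {A}
  cell(1,2) bb: {S}
  cell(0,2) dbb: {S}

S ∈ T[0,2] ⇒ YES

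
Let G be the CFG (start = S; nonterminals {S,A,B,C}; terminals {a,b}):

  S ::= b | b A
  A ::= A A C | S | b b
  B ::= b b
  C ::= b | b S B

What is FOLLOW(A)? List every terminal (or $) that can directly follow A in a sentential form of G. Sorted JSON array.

FIRST iteration:
[1]
  A via A→b b: +{b}
  B via B→b b: +{b}
  C via C→b: +{b}
  S via S→b: +{b}
  FIRST(S)={b}  FIRST(A)={b}  FIRST(B)={b}  FIRST(C)={b}
[2] done
  FIRST(S)={b}  FIRST(A)={b}  FIRST(B)={b}  FIRST(C)={b}

Compute FOLLOW by fixpoint:
seed FOLLOW(S) with $
pass 1:
  A→A A C: FOLLOW(A) ⊇ FIRST(A) = {b}; new: +{b}
  A→A A C: FOLLOW(C) ⊇ FOLLOW(A) ⊇ {b}; new: +{b}
  A→S: FOLLOW(S) ⊇ FOLLOW(A) ⊇ {b}; new: +{b}
  C→b S B: FOLLOW(B) ⊇ FOLLOW(C) ⊇ {b}; new: +{b}
  S→b A: FOLLOW(A) ⊇ FOLLOW(S) ⊇ {$,b}; new: +{$}
  FOLLOW(S)={$,b}  FOLLOW(A)={$,b}  FOLLOW(B)={b}  FOLLOW(C)={b}
pass 2:
  A→A A C: FOLLOW(C) ⊇ FOLLOW(A) ⊇ {$,b}; new: +{$}
  C→b S B: FOLLOW(B) ⊇ FOLLOW(C) ⊇ {$,b}; new: +{$}
  FOLLOW(S)={$,b}  FOLLOW(A)={$,b}  FOLLOW(B)={$,b}  FOLLOW(C)={$,b}
pass 3: (no change)
  FOLLOW(S)={$,b}  FOLLOW(A)={$,b}  FOLLOW(B)={$,b}  FOLLOW(C)={$,b}

FOLLOW(A) = ["$", "b"]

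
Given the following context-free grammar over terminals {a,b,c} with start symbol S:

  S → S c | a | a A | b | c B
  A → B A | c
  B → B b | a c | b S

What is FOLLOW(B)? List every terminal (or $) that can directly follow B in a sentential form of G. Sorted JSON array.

FIRST sets, iterate to fixpoint:
pass 1:
  A via A→c: +{c}
  B via B→a c: +{a}
  B via B→b S: +{b}
  S via S→a: +{a}
  S via S→b: +{b}
  S via S→c B: +{c}
  FIRST[S]={a,b,c}  FIRST[A]={c}  FIRST[B]={a,b}
pass 2:
  A via A→B A: +{a,b}
  FIRST[S]={a,b,c}  FIRST[A]={a,b,c}  FIRST[B]={a,b}
pass 3: (no change)
  FIRST[S]={a,b,c}  FIRST[A]={a,b,c}  FIRST[B]={a,b}

FOLLOW iteration:
seed FOLLOW(S) with $
iter 1:
  A→B A: FOLLOW(B) ⊇ FIRST(A) = {a,b,c}; new: +{a,b,c}
  B→b S: FOLLOW(S) ⊇ FOLLOW(B) ⊇ {a,b,c}; new: +{a,b,c}
  S→a A: FOLLOW(A) ⊇ FOLLOW(S) ⊇ {$,a,b,c}; new: +{$,a,b,c}
  S→c B: FOLLOW(B) ⊇ FOLLOW(S) ⊇ {$,a,b,c}; new: +{$}
  S: {$,a,b,c}  A: {$,a,b,c}  B: {$,a,b,c}
iter 2: done
  S: {$,a,b,c}  A: {$,a,b,c}  B: {$,a,b,c}

FOLLOW(B) = ["$", "a", "b", "c"]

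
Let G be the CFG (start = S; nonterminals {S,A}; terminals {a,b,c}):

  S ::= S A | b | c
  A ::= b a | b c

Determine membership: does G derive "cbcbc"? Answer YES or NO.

CNF form of G:
  S -> S A | b | c
  A -> T0 T1 | T0 T2
  T0 -> b
  T1 -> a
  T2 -> c

CYK fill:
  cell(0,0) c: {S,T2}  orig:{S}
  cell(1,1) b: {S,T0}  orig:{S}
  cell(2,2) c: {S,T2}  orig:{S}
  cell(3,3) b: {S,T0}  orig:{S}
  cell(4,4) c: {S,T2}  orig:{S}
  cell(0,1) cb: ∅
  cell(1,2) bc: {A}
  cell(2,3) cb: ∅
  cell(3,4) bc: {A}
  cell(0,2) cbc: {S}
  cell(1,3) bcb: ∅
  cell(2,4) cbc: {S}
  cell(0,3) cbcb: ∅
  cell(1,4) bcbc: ∅
  cell(0,4) cbcbc: {S}

S ∈ T[0,4] ⇒ YES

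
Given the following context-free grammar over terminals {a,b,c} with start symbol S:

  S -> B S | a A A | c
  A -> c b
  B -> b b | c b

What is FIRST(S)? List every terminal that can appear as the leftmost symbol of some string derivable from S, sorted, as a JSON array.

FIRST sets, iterate to fixpoint:
[1]
  A via A→c b: +{c}
  B via B→b b: +{b}
  B via B→c b: +{c}
  S via S→B S: +{b,c}
  S via S→a A A: +{a}
  S: {a,b,c}  A: {c}  B: {b,c}
[2] (stable)
  S: {a,b,c}  A: {c}  B: {b,c}

FIRST(S) = ["a", "b", "c"]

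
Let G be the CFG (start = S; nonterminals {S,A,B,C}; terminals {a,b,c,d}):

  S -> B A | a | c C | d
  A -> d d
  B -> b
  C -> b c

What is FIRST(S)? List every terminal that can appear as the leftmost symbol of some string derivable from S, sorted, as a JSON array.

FIRST sets, iterate to fixpoint:
pass 1:
  A via A→d d: +{d}
  B via B→b: +{b}
  C via C→b c: +{b}
  S via S→B A: +{b}
  S via S→a: +{a}
  S via S→c C: +{c}
  S via S→d: +{d}
  S: {a,b,c,d}  A: {d}  B: {b}  C: {b}
pass 2: — fixpoint
  S: {a,b,c,d}  A: {d}  B: {b}  C: {b}

FIRST(S) = ["a", "b", "c", "d"]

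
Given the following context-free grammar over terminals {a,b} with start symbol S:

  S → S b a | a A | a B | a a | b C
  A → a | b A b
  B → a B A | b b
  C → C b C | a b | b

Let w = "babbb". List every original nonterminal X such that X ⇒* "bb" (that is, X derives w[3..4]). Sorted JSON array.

CNF form of G:
  S -> S X5 | T0 C | T1 A | T1 B | T1 T1
  A -> T0 X2 | a
  B -> T0 T0 | T1 X3
  C -> C X4 | T1 T0 | b
  T0 -> b
  T1 -> a
  X2 -> A T0
  X3 -> B A
  X4 -> T0 C
  X5 -> T0 T1

Fill CYK table bottom-up — only the sub-triangle for w[3..4]:
  T[3,3] 'b' = {C,T0}  orig:{C}
  T[4,4] 'b' = {C,T0}  orig:{C}
  T[3,4] 'bb' = {B,S,X4}  orig:{B,S}

Original NTs in T[3,4] deriving "bb": ["B", "S"]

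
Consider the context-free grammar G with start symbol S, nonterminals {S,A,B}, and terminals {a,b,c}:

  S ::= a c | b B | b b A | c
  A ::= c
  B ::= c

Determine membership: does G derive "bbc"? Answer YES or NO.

Convert to CNF:
  S -> T0 T1 | T2 B | T2 X3 | c
  A -> c
  B -> c
  T0 -> a
  T1 -> c
  T2 -> b
  X3 -> T2 A

CYK fill:
  cell(0,0) b: {T2}  orig:{}
  cell(1,1) b: {T2}  orig:{}
  cell(2,2) c: {A,B,S,T1}  orig:{A,B,S}
  cell(0,1) bb: ∅
  cell(1,2) bc: {S,X3}  orig:{S}
  cell(0,2) bbc: {S}

S ∈ T[0,2] ⇒ YES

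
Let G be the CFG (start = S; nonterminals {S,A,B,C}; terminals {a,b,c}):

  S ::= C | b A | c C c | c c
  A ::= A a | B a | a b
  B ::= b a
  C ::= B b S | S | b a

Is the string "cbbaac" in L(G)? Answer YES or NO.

Convert to CNF:
  S -> B X5 | T1 A | T1 T0 | T2 T2 | T2 X6
  A -> A T0 | B T0 | T0 T1
  B -> T1 T0
  C -> B X3 | T1 A | T1 T0 | T2 T2 | T2 X4
  T0 -> a
  T1 -> b
  T2 -> c
  X3 -> T1 S
  X4 -> C T2
  X5 -> T1 S
  X6 -> C T2

CYK table (by increasing span):
  [0..0]={T2}  "c"  orig:{}
  [1..1]={T1}  "b"  orig:{}
  [2..2]={T1}  "b"  orig:{}
  [3..3]={T0}  "a"  orig:{}
  [4..4]={T0}  "a"  orig:{}
  [5..5]={T2}  "c"  orig:{}
  [0..1]=∅  "cb"
  [1..2]=∅  "bb"
  [2..3]={B,C,S}  "ba"
  [3..4]=∅  "aa"
  [4..5]=∅  "ac"
  [0..2]=∅  "cbb"
  [1..3]={X3,X5}  "bba"  orig:{}
  [2..4]={A}  "baa"
  [3..5]=∅  "aac"
  [0..3]=∅  "cbba"
  [1..4]={C,S}  "bbaa"
  [2..5]=∅  "baac"
  [0..4]=∅  "cbbaa"
  [1..5]={X4,X6}  "bbaac"  orig:{}
  [0..5]={C,S}  "cbbaac"

S ∈ T[0,5] ⇒ YES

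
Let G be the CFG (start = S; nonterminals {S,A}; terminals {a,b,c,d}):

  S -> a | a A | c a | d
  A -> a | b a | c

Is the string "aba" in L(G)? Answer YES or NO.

Convert to CNF:
  S -> T1 A | T2 T1 | a | d
  A -> T0 T1 | a | c
  T0 -> b
  T1 -> a
  T2 -> c

CYK table (by increasing span):
  cell(0,0) a: {A,S,T1}  orig:{A,S}
  cell(1,1) b: {T0}  orig:{}
  cell(2,2) a: {A,S,T1}  orig:{A,S}
  cell(0,1) ab: ∅
  cell(1,2) ba: {A}
  cell(0,2) aba: {S}

S ∈ T[0,2] ⇒ YES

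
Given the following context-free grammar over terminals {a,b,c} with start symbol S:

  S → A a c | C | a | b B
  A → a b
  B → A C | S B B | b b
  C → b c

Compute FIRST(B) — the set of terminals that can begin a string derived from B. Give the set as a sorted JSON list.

FIRST sets, iterate to fixpoint:
iter 1:
  A via A→a b: +{a}
  B via B→A C: +{a}
  B via B→b b: +{b}
  C via C→b c: +{b}
  S via S→A a c: +{a}
  S via S→C: +{b}
  FIRST[S]={a,b}  FIRST[A]={a}  FIRST[B]={a,b}  FIRST[C]={b}
iter 2: done
  FIRST[S]={a,b}  FIRST[A]={a}  FIRST[B]={a,b}  FIRST[C]={b}

FIRST(B) = ["a", "b"]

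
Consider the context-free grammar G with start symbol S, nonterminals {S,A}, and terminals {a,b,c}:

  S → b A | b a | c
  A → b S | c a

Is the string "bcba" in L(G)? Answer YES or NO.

CNF form of G:
  S -> T0 A | T0 T2 | c
  A -> T0 S | T1 T2
  T0 -> b
  T1 -> c
  T2 -> a

CYK table (by increasing span):
  [0..0]={T0}  "b"  orig:{}
  [1..1]={S,T1}  "c"  orig:{S}
  [2..2]={T0}  "b"  orig:{}
  [3..3]={T2}  "a"  orig:{}
  [0..1]={A}  "bc"
  [1..2]=∅  "cb"
  [2..3]={S}  "ba"
  [0..2]=∅  "bcb"
  [1..3]=∅  "cba"
  [0..3]=∅  "bcba"

S ∉ T[0,3] ⇒ NO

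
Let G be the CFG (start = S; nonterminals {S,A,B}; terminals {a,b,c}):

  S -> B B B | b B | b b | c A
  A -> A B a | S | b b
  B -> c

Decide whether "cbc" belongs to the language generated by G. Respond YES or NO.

CNF form of G:
  S -> B X5 | T1 B | T1 T1 | T2 A
  A -> A X3 | B X4 | T1 B | T1 T1 | T2 A
  B -> c
  T0 -> a
  T1 -> b
  T2 -> c
  X3 -> B T0
  X4 -> B B
  X5 -> B B

Fill CYK table bottom-up:
  cell(0,0) c: {B,T2}  orig:{B}
  cell(1,1) b: {T1}  orig:{}
  cell(2,2) c: {B,T2}  orig:{B}
  cell(0,1) cb: ∅
  cell(1,2) bc: {A,S}
  cell(0,2) cbc: {A,S}

S ∈ T[0,2] ⇒ YES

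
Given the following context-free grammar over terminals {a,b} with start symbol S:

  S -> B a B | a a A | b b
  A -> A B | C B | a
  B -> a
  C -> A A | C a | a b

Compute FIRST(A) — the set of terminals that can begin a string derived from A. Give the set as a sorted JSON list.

FIRST sets, iterate to fixpoint:
iter 1:
  A via A→a: +{a}
  B via B→a: +{a}
  C via C→A A: +{a}
  S via S→B a B: +{a}
  S via S→b b: +{b}
  S: {a,b}  A: {a}  B: {a}  C: {a}
iter 2: (stable)
  S: {a,b}  A: {a}  B: {a}  C: {a}

FIRST(A) = ["a"]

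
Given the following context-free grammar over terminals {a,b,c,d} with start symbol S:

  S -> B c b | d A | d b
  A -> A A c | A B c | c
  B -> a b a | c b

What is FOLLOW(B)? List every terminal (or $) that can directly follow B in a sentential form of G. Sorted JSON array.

FIRST iteration:
[1]
  A via A→c: +{c}
  B via B→a b a: +{a}
  B via B→c b: +{c}
  S via S→B c b: +{a,c}
  S via S→d A: +{d}
  FIRST[S]={a,c,d}  FIRST[A]={c}  FIRST[B]={a,c}
[2] — fixpoint
  FIRST[S]={a,c,d}  FIRST[A]={c}  FIRST[B]={a,c}

Compute FOLLOW by fixpoint:
initialize: $ ∈ FOLLOW(S)
iter 1:
  A→A A c: FOLLOW(A) ⊇ FIRST(A) = {c}; new: +{c}
  A→A B c: FOLLOW(A) ⊇ FIRST(B) = {a,c}; new: +{a}
  A→A B c: FOLLOW(B) ⊇ FIRST(c) = {c}; new: +{c}
  S→d A: FOLLOW(A) ⊇ FOLLOW(S) ⊇ {$}; new: +{$}
  FOLLOW[S]={$}  FOLLOW[A]={$,a,c}  FOLLOW[B]={c}
iter 2: (stable)
  FOLLOW[S]={$}  FOLLOW[A]={$,a,c}  FOLLOW[B]={c}

FOLLOW(B) = ["c"]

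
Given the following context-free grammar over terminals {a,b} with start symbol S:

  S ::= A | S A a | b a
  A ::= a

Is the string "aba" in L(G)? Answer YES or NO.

CNF form of G:
  S -> S X2 | T1 T0 | a
  A -> a
  T0 -> a
  T1 -> b
  X2 -> A T0

CYK table (by increasing span):
  [0..0]={A,S,T0}  "a"  orig:{A,S}
  [1..1]={T1}  "b"  orig:{}
  [2..2]={A,S,T0}  "a"  orig:{A,S}
  [0..1]=∅  "ab"
  [1..2]={S}  "ba"
  [0..2]=∅  "aba"

S ∉ T[0,2] ⇒ NO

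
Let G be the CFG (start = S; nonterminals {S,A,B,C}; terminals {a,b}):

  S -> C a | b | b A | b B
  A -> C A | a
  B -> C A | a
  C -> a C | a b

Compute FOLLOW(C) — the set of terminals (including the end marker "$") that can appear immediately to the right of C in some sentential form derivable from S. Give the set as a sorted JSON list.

Compute FIRST by fixpoint:
round 1:
  A via A→a: +{a}
  B via B→a: +{a}
  C via C→a C: +{a}
  S via S→C a: +{a}
  S via S→b: +{b}
  S: {a,b}  A: {a}  B: {a}  C: {a}
round 2: done
  S: {a,b}  A: {a}  B: {a}  C: {a}

FOLLOW sets:
initialize: $ ∈ FOLLOW(S)
pass 1:
  A→C A: FOLLOW(C) ⊇ FIRST(A) = {a}; new: +{a}
  S→b A: FOLLOW(A) ⊇ FOLLOW(S) ⊇ {$}; new: +{$}
  S→b B: FOLLOW(B) ⊇ FOLLOW(S) ⊇ {$}; new: +{$}
  FOLLOW(S)={$}  FOLLOW(A)={$}  FOLLOW(B)={$}  FOLLOW(C)={a}
pass 2: (no change)
  FOLLOW(S)={$}  FOLLOW(A)={$}  FOLLOW(B)={$}  FOLLOW(C)={a}

FOLLOW(C) = ["a"]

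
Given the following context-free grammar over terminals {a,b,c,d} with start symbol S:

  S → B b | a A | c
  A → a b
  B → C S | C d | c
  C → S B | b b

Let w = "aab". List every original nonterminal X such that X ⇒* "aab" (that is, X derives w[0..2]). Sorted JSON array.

Convert to CNF:
  S -> B T1 | T0 A | c
  A -> T0 T1
  B -> C S | C T2 | c
  C -> S B | T1 T1
  T0 -> a
  T1 -> b
  T2 -> d

CYK table (by increasing span), restricted to cells inside w[0..2]:
  cell(0,0) a: {T0}  orig:{}
  cell(1,1) a: {T0}  orig:{}
  cell(2,2) b: {T1}  orig:{}
  cell(0,1) aa: ∅
  cell(1,2) ab: {A}
  cell(0,2) aab: {S}

Original NTs in T[0,2] deriving "aab": ["S"]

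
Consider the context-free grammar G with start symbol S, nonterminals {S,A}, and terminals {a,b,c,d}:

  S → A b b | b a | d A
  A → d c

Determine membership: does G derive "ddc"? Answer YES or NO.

Convert to CNF:
  S -> A X4 | T0 A | T2 T3
  A -> T0 T1
  T0 -> d
  T1 -> c
  T2 -> b
  T3 -> a
  X4 -> T2 T2

CYK table (by increasing span):
  cell(0,0) d: {T0}  orig:{}
  cell(1,1) d: {T0}  orig:{}
  cell(2,2) c: {T1}  orig:{}
  cell(0,1) dd: ∅
  cell(1,2) dc: {A}
  cell(0,2) ddc: {S}

S ∈ T[0,2] ⇒ YES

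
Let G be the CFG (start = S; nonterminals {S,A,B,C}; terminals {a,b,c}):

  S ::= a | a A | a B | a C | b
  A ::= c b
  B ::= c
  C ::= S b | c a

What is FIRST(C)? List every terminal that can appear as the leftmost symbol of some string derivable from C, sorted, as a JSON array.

Compute FIRST by fixpoint:
round 1:
  A via A→c b: +{c}
  B via B→c: +{c}
  C via C→c a: +{c}
  S via S→a: +{a}
  S via S→b: +{b}
  FIRST(S)={a,b}  FIRST(A)={c}  FIRST(B)={c}  FIRST(C)={c}
round 2:
  C via C→S b: +{a,b}
  FIRST(S)={a,b}  FIRST(A)={c}  FIRST(B)={c}  FIRST(C)={a,b,c}
round 3: — fixpoint
  FIRST(S)={a,b}  FIRST(A)={c}  FIRST(B)={c}  FIRST(C)={a,b,c}

FIRST(C) = ["a", "b", "c"]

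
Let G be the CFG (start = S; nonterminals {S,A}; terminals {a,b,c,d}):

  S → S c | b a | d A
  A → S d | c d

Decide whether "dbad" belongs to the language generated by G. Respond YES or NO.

Convert to CNF:
  S -> S T1 | T0 A | T2 T3
  A -> S T0 | T1 T0
  T0 -> d
  T1 -> c
  T2 -> b
  T3 -> a

CYK fill:
  [0..0]={T0}  "d"  orig:{}
  [1..1]={T2}  "b"  orig:{}
  [2..2]={T3}  "a"  orig:{}
  [3..3]={T0}  "d"  orig:{}
  [0..1]=∅  "db"
  [1..2]={S}  "ba"
  [2..3]=∅  "ad"
  [0..2]=∅  "dba"
  [1..3]={A}  "bad"
  [0..3]={S}  "dbad"

S ∈ T[0,3] ⇒ YES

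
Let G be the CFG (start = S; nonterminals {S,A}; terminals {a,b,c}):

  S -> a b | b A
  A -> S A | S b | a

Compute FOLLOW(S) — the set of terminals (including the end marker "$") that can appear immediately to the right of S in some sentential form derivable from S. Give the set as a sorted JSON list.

FIRST sets, iterate to fixpoint:
[1]
  A via A→a: +{a}
  S via S→a b: +{a}
  S via S→b A: +{b}
  FIRST[S]={a,b}  FIRST[A]={a}
[2]
  A via A→S A: +{b}
  FIRST[S]={a,b}  FIRST[A]={a,b}
[3] (stable)
  FIRST[S]={a,b}  FIRST[A]={a,b}

FOLLOW sets:
FOLLOW(S) := {$}
pass 1:
  A→S A: FOLLOW(S) ⊇ FIRST(A) = {a,b}; new: +{a,b}
  S→b A: FOLLOW(A) ⊇ FOLLOW(S) ⊇ {$,a,b}; new: +{$,a,b}
  FOLLOW[S]={$,a,b}  FOLLOW[A]={$,a,b}
pass 2: (no change)
  FOLLOW[S]={$,a,b}  FOLLOW[A]={$,a,b}

FOLLOW(S) = ["$", "a", "b"]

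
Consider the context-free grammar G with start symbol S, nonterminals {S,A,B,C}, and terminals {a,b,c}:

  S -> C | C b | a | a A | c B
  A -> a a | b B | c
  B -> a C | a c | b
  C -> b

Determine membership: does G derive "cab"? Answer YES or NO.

Convert to CNF:
  S -> C T1 | T0 A | T2 B | a | b
  A -> T0 T0 | T1 B | c
  B -> T0 C | T0 T2 | b
  C -> b
  T0 -> a
  T1 -> b
  T2 -> c

Fill CYK table bottom-up:
  [0..0]={A,T2}  "c"  orig:{A}
  [1..1]={S,T0}  "a"  orig:{S}
  [2..2]={B,C,S,T1}  "b"  orig:{B,C,S}
  [0..1]=∅  "ca"
  [1..2]={B}  "ab"
  [0..2]={S}  "cab"

S ∈ T[0,2] ⇒ YES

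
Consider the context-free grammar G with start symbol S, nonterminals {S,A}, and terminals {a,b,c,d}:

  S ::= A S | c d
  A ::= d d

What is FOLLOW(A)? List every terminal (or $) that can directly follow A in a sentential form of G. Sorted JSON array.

FIRST iteration:
round 1:
  A via A→d d: +{d}
  S via S→A S: +{d}
  S via S→c d: +{c}
  FIRST(S)={c,d}  FIRST(A)={d}
round 2: done
  FIRST(S)={c,d}  FIRST(A)={d}

FOLLOW sets:
FOLLOW(S) := {$}
iter 1:
  S→A S: FOLLOW(A) ⊇ FIRST(S) = {c,d}; new: +{c,d}
  S: {$}  A: {c,d}
iter 2: (stable)
  S: {$}  A: {c,d}

FOLLOW(A) = ["c", "d"]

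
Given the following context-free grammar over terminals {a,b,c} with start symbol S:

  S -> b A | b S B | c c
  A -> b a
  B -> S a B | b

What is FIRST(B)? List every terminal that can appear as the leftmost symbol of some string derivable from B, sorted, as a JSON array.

Compute FIRST by fixpoint:
round 1:
  A via A→b a: +{b}
  B via B→b: +{b}
  S via S→b A: +{b}
  S via S→c c: +{c}
  FIRST(S)={b,c}  FIRST(A)={b}  FIRST(B)={b}
round 2:
  B via B→S a B: +{c}
  FIRST(S)={b,c}  FIRST(A)={b}  FIRST(B)={b,c}
round 3: (stable)
  FIRST(S)={b,c}  FIRST(A)={b}  FIRST(B)={b,c}

FIRST(B) = ["b", "c"]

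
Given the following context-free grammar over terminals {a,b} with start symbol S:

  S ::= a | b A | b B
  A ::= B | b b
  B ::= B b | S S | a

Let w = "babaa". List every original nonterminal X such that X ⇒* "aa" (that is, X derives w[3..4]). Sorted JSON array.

Convert to CNF:
  S -> T0 A | T0 B | a
  A -> B T0 | S S | T0 T0 | a
  B -> B T0 | S S | a
  T0 -> b

CYK table (by increasing span), restricted to cells inside w[3..4]:
  T[3,3] 'a' = {A,B,S}
  T[4,4] 'a' = {A,B,S}
  T[3,4] 'aa' = {A,B}

Original NTs in T[3,4] deriving "aa": ["A", "B"]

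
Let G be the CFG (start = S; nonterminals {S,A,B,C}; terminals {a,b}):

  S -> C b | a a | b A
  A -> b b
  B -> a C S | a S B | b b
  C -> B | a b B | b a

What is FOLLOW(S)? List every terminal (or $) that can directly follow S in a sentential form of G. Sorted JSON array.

FIRST iteration:
[1]
  A via A→b b: +{b}
  B via B→a C S: +{a}
  B via B→b b: +{b}
  C via C→B: +{a,b}
  S via S→C b: +{a,b}
  FIRST(S)={a,b}  FIRST(A)={b}  FIRST(B)={a,b}  FIRST(C)={a,b}
[2] — fixpoint
  FIRST(S)={a,b}  FIRST(A)={b}  FIRST(B)={a,b}  FIRST(C)={a,b}

FOLLOW iteration:
seed FOLLOW(S) with $
iter 1:
  B→a C S: FOLLOW(C) ⊇ FIRST(S) = {a,b}; new: +{a,b}
  B→a S B: FOLLOW(S) ⊇ FIRST(B) = {a,b}; new: +{a,b}
  C→B: FOLLOW(B) ⊇ FOLLOW(C) ⊇ {a,b}; new: +{a,b}
  S→b A: FOLLOW(A) ⊇ FOLLOW(S) ⊇ {$,a,b}; new: +{$,a,b}
  FOLLOW(S)={$,a,b}  FOLLOW(A)={$,a,b}  FOLLOW(B)={a,b}  FOLLOW(C)={a,b}
iter 2: (stable)
  FOLLOW(S)={$,a,b}  FOLLOW(A)={$,a,b}  FOLLOW(B)={a,b}  FOLLOW(C)={a,b}

FOLLOW(S) = ["$", "a", "b"]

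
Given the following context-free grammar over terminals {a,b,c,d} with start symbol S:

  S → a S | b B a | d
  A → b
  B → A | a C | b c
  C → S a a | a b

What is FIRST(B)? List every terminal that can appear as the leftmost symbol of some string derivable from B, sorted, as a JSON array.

Compute FIRST by fixpoint:
round 1:
  A via A→b: +{b}
  B via B→A: +{b}
  B via B→a C: +{a}
  C via C→a b: +{a}
  S via S→a S: +{a}
  S via S→b B a: +{b}
  S via S→d: +{d}
  S: {a,b,d}  A: {b}  B: {a,b}  C: {a}
round 2:
  C via C→S a a: +{b,d}
  S: {a,b,d}  A: {b}  B: {a,b}  C: {a,b,d}
round 3: — fixpoint
  S: {a,b,d}  A: {b}  B: {a,b}  C: {a,b,d}

FIRST(B) = ["a", "b"]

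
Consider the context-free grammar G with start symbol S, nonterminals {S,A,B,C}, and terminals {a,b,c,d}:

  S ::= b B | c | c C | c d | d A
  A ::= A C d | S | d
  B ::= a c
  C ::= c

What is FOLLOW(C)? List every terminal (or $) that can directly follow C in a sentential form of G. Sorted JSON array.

FIRST sets, iterate to fixpoint:
round 1:
  A via A→d: +{d}
  B via B→a c: +{a}
  C via C→c: +{c}
  S via S→b B: +{b}
  S via S→c: +{c}
  S via S→d A: +{d}
  FIRST(S)={b,c,d}  FIRST(A)={d}  FIRST(B)={a}  FIRST(C)={c}
round 2:
  A via A→S: +{b,c}
  FIRST(S)={b,c,d}  FIRST(A)={b,c,d}  FIRST(B)={a}  FIRST(C)={c}
round 3: — fixpoint
  FIRST(S)={b,c,d}  FIRST(A)={b,c,d}  FIRST(B)={a}  FIRST(C)={c}

FOLLOW iteration:
initialize: $ ∈ FOLLOW(S)
round 1:
  A→A C d: FOLLOW(A) ⊇ FIRST(C) = {c}; new: +{c}
  A→A C d: FOLLOW(C) ⊇ FIRST(d) = {d}; new: +{d}
  A→S: FOLLOW(S) ⊇ FOLLOW(A) ⊇ {c}; new: +{c}
  S→b B: FOLLOW(B) ⊇ FOLLOW(S) ⊇ {$,c}; new: +{$,c}
  S→c C: FOLLOW(C) ⊇ FOLLOW(S) ⊇ {$,c}; new: +{$,c}
  S→d A: FOLLOW(A) ⊇ FOLLOW(S) ⊇ {$,c}; new: +{$}
  FOLLOW[S]={$,c}  FOLLOW[A]={$,c}  FOLLOW[B]={$,c}  FOLLOW[C]={$,c,d}
round 2: (stable)
  FOLLOW[S]={$,c}  FOLLOW[A]={$,c}  FOLLOW[B]={$,c}  FOLLOW[C]={$,c,d}

FOLLOW(C) = ["$", "c", "d"]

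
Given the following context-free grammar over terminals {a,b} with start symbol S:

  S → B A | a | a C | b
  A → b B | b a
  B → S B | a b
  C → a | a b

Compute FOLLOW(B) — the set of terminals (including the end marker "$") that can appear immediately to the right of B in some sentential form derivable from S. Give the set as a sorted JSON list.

Compute FIRST by fixpoint:
pass 1:
  A via A→b B: +{b}
  B via B→a b: +{a}
  C via C→a: +{a}
  S via S→B A: +{a}
  S via S→b: +{b}
  FIRST[S]={a,b}  FIRST[A]={b}  FIRST[B]={a}  FIRST[C]={a}
pass 2:
  B via B→S B: +{b}
  FIRST[S]={a,b}  FIRST[A]={b}  FIRST[B]={a,b}  FIRST[C]={a}
pass 3: done
  FIRST[S]={a,b}  FIRST[A]={b}  FIRST[B]={a,b}  FIRST[C]={a}

Compute FOLLOW by fixpoint:
initialize: $ ∈ FOLLOW(S)
iter 1:
  B→S B: FOLLOW(S) ⊇ FIRST(B) = {a,b}; new: +{a,b}
  S→B A: FOLLOW(B) ⊇ FIRST(A) = {b}; new: +{b}
  S→B A: FOLLOW(A) ⊇ FOLLOW(S) ⊇ {$,a,b}; new: +{$,a,b}
  S→a C: FOLLOW(C) ⊇ FOLLOW(S) ⊇ {$,a,b}; new: +{$,a,b}
  FOLLOW[S]={$,a,b}  FOLLOW[A]={$,a,b}  FOLLOW[B]={b}  FOLLOW[C]={$,a,b}
iter 2:
  A→b B: FOLLOW(B) ⊇ FOLLOW(A) ⊇ {$,a,b}; new: +{$,a}
  FOLLOW[S]={$,a,b}  FOLLOW[A]={$,a,b}  FOLLOW[B]={$,a,b}  FOLLOW[C]={$,a,b}
iter 3: (no change)
  FOLLOW[S]={$,a,b}  FOLLOW[A]={$,a,b}  FOLLOW[B]={$,a,b}  FOLLOW[C]={$,a,b}

FOLLOW(B) = ["$", "a", "b"]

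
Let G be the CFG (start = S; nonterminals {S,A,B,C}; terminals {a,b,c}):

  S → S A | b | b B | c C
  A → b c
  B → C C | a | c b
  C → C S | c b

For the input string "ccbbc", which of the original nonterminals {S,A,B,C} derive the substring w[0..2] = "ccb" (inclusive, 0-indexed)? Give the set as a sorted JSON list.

CNF form of G:
  S -> S A | T0 B | T1 C | b
  A -> T0 T1
  B -> C C | T1 T0 | a
  C -> C S | T1 T0
  T0 -> b
  T1 -> c

CYK fill — only the sub-triangle for w[0..2]:
  [0..0]={T1}  "c"  orig:{}
  [1..1]={T1}  "c"  orig:{}
  [2..2]={S,T0}  "b"  orig:{S}
  [0..1]=∅  "cc"
  [1..2]={B,C}  "cb"
  [0..2]={S}  "ccb"

Original NTs in T[0,2] deriving "ccb": ["S"]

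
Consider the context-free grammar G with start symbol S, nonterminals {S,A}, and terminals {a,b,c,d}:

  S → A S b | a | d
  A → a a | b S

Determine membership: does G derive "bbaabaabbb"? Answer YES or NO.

Convert to CNF:
  S -> A X2 | a | d
  A -> T0 T0 | T1 S
  T0 -> a
  T1 -> b
  X2 -> S T1

CYK table (by increasing span):
  cell(0,0) b: {T1}  orig:{}
  cell(1,1) b: {T1}  orig:{}
  cell(2,2) a: {S,T0}  orig:{S}
  cell(3,3) a: {S,T0}  orig:{S}
  cell(4,4) b: {T1}  orig:{}
  cell(5,5) a: {S,T0}  orig:{S}
  cell(6,6) a: {S,T0}  orig:{S}
  cell(7,7) b: {T1}  orig:{}
  cell(8,8) b: {T1}  orig:{}
  cell(9,9) b: {T1}  orig:{}
  cell(0,1) bb: ∅
  cell(1,2) ba: {A}
  cell(2,3) aa: {A}
  cell(3,4) ab: {X2}  orig:{}
  cell(4,5) ba: {A}
  cell(5,6) aa: {A}
  cell(6,7) ab: {X2}  orig:{}
  cell(7,8) bb: ∅
  cell(8,9) bb: ∅
  cell(0,2) bba: ∅
  cell(1,3) baa: ∅
  cell(2,4) aab: ∅
  cell(3,5) aba: ∅
  cell(4,6) baa: ∅
  cell(5,7) aab: ∅
  cell(6,8) abb: ∅
  cell(7,9) bbb: ∅
  cell(0,3) bbaa: ∅
  cell(1,4) baab: {S}
  cell(2,5) aaba: ∅
  cell(3,6) abaa: ∅
  cell(4,7) baab: {S}
  cell(5,8) aabb: ∅
  cell(6,9) abbb: ∅
  cell(0,4) bbaab: {A}
  cell(1,5) baaba: ∅
  cell(2,6) aabaa: ∅
  cell(3,7) abaab: ∅
  cell(4,8) baabb: {X2}  orig:{}
  cell(5,9) aabbb: ∅
  cell(0,5) bbaaba: ∅
  cell(1,6) baabaa: ∅
  cell(2,7) aabaab: ∅
  cell(3,8) abaabb: ∅
  cell(4,9) baabbb: ∅
  cell(0,6) bbaabaa: ∅
  cell(1,7) baabaab: ∅
  cell(2,8) aabaabb: {S}
  cell(3,9) abaabbb: ∅
  cell(0,7) bbaabaab: ∅
  cell(1,8) baabaabb: {A}
  cell(2,9) aabaabbb: {X2}  orig:{}
  cell(0,8) bbaabaabb: ∅
  cell(1,9) baabaabbb: ∅
  cell(0,9) bbaabaabbb: ∅

S ∉ T[0,9] ⇒ NO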